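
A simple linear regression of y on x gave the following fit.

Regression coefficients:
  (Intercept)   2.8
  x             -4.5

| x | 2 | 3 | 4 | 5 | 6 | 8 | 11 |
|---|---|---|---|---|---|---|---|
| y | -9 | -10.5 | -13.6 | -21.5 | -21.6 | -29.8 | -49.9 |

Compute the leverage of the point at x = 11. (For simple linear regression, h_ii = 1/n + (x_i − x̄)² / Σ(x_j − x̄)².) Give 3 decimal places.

h = 0.653

x̄ = (2 + 3 + 4 + 5 + 6 + 8 + 11)/7 = 5.57143
Σ(x − x̄)² = 12.7551 + 6.61224 + 2.46939 + 0.326531 + 0.183673 + 5.89796 + 29.4694 = 57.7143
h = 1/7 + (5.42857)²/57.7143 = 0.142857 + 0.510608 = 0.653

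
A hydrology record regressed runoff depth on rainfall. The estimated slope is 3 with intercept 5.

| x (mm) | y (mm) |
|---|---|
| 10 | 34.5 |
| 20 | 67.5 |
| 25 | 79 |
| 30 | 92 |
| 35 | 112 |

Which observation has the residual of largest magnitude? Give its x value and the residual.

x=10: ŷ = 5 + 3·10 = 35; e = 34.5 − 35 = -0.5
x=20: ŷ = 5 + 3·20 = 65; e = 67.5 − 65 = 2.5
x=25: ŷ = 5 + 3·25 = 80; e = 79 − 80 = -1
x=30: ŷ = 5 + 3·30 = 95; e = 92 − 95 = -3
x=35: ŷ = 5 + 3·35 = 110; e = 112 − 110 = 2
Largest |e| is 3 at x = 30, residual -3.

x = 30, e = -3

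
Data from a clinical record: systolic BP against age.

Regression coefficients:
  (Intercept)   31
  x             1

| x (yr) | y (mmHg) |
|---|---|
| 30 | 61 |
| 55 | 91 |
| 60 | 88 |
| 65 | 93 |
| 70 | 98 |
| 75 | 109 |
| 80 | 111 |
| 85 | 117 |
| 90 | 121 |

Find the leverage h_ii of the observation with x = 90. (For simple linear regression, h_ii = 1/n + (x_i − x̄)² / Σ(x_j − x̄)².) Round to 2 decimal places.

x̄ = (30 + 55 + 60 + 65 + 70 + 75 + 80 + 85 + 90)/9 = 67.7778
Σ(x − x̄)² = 1427.16 + 163.272 + 60.4938 + 7.71605 + 4.93827 + 52.1605 + 149.383 + 296.605 + 493.827 = 2655.56
h = 1/9 + (22.2222)²/2655.56 = 0.111111 + 0.18596 = 0.30

h = 0.30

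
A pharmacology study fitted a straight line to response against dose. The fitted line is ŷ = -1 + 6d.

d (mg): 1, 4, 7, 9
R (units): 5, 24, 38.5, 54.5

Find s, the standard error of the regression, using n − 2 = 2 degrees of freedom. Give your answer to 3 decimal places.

s = 2.179

d=1: ŷ = -1 + 6·1 = 5; e = 5 − 5 = 0
d=4: ŷ = -1 + 6·4 = 23; e = 24 − 23 = 1
d=7: ŷ = -1 + 6·7 = 41; e = 38.5 − 41 = -2.5
d=9: ŷ = -1 + 6·9 = 53; e = 54.5 − 53 = 1.5
SSE = 0 + 1 + 6.25 + 2.25 = 9.5
s = √(9.5/2) = √4.75 ≈ 2.179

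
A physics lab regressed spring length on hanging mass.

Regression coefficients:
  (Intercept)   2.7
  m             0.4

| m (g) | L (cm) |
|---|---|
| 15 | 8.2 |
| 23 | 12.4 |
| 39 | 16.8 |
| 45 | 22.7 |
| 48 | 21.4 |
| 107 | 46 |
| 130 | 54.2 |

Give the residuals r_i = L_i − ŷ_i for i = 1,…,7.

m=15: ŷ = 2.7 + 0.4·15 = 8.7; r = 8.2 − 8.7 = -0.5
m=23: ŷ = 2.7 + 0.4·23 = 11.9; r = 12.4 − 11.9 = 0.5
m=39: ŷ = 2.7 + 0.4·39 = 18.3; r = 16.8 − 18.3 = -1.5
m=45: ŷ = 2.7 + 0.4·45 = 20.7; r = 22.7 − 20.7 = 2
m=48: ŷ = 2.7 + 0.4·48 = 21.9; r = 21.4 − 21.9 = -0.5
m=107: ŷ = 2.7 + 0.4·107 = 45.5; r = 46 − 45.5 = 0.5
m=130: ŷ = 2.7 + 0.4·130 = 54.7; r = 54.2 − 54.7 = -0.5

-0.5, 0.5, -1.5, 2, -0.5, 0.5, -0.5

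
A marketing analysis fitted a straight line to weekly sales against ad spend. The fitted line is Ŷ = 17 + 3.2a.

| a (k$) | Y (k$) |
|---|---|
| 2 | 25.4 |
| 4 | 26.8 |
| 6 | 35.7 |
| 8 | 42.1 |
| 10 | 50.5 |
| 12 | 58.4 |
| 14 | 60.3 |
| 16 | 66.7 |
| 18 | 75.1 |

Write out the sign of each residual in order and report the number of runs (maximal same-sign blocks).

a=2: Ŷ = 17 + 3.2·2 = 23.4; e = 25.4 − 23.4 = 2
a=4: Ŷ = 17 + 3.2·4 = 29.8; e = 26.8 − 29.8 = -3
a=6: Ŷ = 17 + 3.2·6 = 36.2; e = 35.7 − 36.2 = -0.5
a=8: Ŷ = 17 + 3.2·8 = 42.6; e = 42.1 − 42.6 = -0.5
a=10: Ŷ = 17 + 3.2·10 = 49; e = 50.5 − 49 = 1.5
a=12: Ŷ = 17 + 3.2·12 = 55.4; e = 58.4 − 55.4 = 3
a=14: Ŷ = 17 + 3.2·14 = 61.8; e = 60.3 − 61.8 = -1.5
a=16: Ŷ = 17 + 3.2·16 = 68.2; e = 66.7 − 68.2 = -1.5
a=18: Ŷ = 17 + 3.2·18 = 74.6; e = 75.1 − 74.6 = 0.5
Signs: + − − − + + − − +
Runs: +×1, −×3, +×2, −×2, +×1 → 5

5 runs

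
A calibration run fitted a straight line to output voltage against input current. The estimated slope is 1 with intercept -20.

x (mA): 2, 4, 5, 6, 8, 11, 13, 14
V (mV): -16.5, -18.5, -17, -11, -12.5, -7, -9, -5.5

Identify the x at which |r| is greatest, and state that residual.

x = 6, r = 3

x=2: V̂ = -20 + 2 = -18; r = -16.5 − (-18) = 1.5
x=4: V̂ = -20 + 4 = -16; r = -18.5 − (-16) = -2.5
x=5: V̂ = -20 + 5 = -15; r = -17 − (-15) = -2
x=6: V̂ = -20 + 6 = -14; r = -11 − (-14) = 3
x=8: V̂ = -20 + 8 = -12; r = -12.5 − (-12) = -0.5
x=11: V̂ = -20 + 11 = -9; r = -7 − (-9) = 2
x=13: V̂ = -20 + 13 = -7; r = -9 − (-7) = -2
x=14: V̂ = -20 + 14 = -6; r = -5.5 − (-6) = 0.5
Largest |r| is 3 at x = 6, residual 3.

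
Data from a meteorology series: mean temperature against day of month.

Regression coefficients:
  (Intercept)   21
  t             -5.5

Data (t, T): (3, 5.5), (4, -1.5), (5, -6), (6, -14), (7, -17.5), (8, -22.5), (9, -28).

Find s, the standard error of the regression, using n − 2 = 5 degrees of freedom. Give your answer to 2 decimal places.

t=3: T̂ = 21 − 5.5·3 = 4.5; e = 5.5 − 4.5 = 1
t=4: T̂ = 21 − 5.5·4 = -1; e = -1.5 − (-1) = -0.5
t=5: T̂ = 21 − 5.5·5 = -6.5; e = -6 − (-6.5) = 0.5
t=6: T̂ = 21 − 5.5·6 = -12; e = -14 − (-12) = -2
t=7: T̂ = 21 − 5.5·7 = -17.5; e = -17.5 − (-17.5) = 0
t=8: T̂ = 21 − 5.5·8 = -23; e = -22.5 − (-23) = 0.5
t=9: T̂ = 21 − 5.5·9 = -28.5; e = -28 − (-28.5) = 0.5
SSE = 1 + 0.25 + 0.25 + 4 + 0 + 0.25 + 0.25 = 6
s = √(6/5) = √1.2 ≈ 1.10

s = 1.10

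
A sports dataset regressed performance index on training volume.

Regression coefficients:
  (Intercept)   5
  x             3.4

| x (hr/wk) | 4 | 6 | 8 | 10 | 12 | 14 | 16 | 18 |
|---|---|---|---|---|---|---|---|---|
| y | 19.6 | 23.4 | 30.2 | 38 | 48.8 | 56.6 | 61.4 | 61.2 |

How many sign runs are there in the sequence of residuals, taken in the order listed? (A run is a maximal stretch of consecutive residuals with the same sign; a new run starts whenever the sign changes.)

x=4: ŷ = 5 + 3.4·4 = 18.6; e = 19.6 − 18.6 = 1
x=6: ŷ = 5 + 3.4·6 = 25.4; e = 23.4 − 25.4 = -2
x=8: ŷ = 5 + 3.4·8 = 32.2; e = 30.2 − 32.2 = -2
x=10: ŷ = 5 + 3.4·10 = 39; e = 38 − 39 = -1
x=12: ŷ = 5 + 3.4·12 = 45.8; e = 48.8 − 45.8 = 3
x=14: ŷ = 5 + 3.4·14 = 52.6; e = 56.6 − 52.6 = 4
x=16: ŷ = 5 + 3.4·16 = 59.4; e = 61.4 − 59.4 = 2
x=18: ŷ = 5 + 3.4·18 = 66.2; e = 61.2 − 66.2 = -5
Signs: + − − − + + + −
Runs: +×1, −×3, +×3, −×1 → 4

4 runs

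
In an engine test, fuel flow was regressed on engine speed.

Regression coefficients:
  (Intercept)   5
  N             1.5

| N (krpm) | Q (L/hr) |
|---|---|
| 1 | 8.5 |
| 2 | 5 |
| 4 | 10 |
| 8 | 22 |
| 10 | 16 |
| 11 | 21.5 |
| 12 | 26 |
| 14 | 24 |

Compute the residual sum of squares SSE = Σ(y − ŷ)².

SSE = 68

N=1: ŷ = 5 + 1.5·1 = 6.5; e = 8.5 − 6.5 = 2
N=2: ŷ = 5 + 1.5·2 = 8; e = 5 − 8 = -3
N=4: ŷ = 5 + 1.5·4 = 11; e = 10 − 11 = -1
N=8: ŷ = 5 + 1.5·8 = 17; e = 22 − 17 = 5
N=10: ŷ = 5 + 1.5·10 = 20; e = 16 − 20 = -4
N=11: ŷ = 5 + 1.5·11 = 21.5; e = 21.5 − 21.5 = 0
N=12: ŷ = 5 + 1.5·12 = 23; e = 26 − 23 = 3
N=14: ŷ = 5 + 1.5·14 = 26; e = 24 − 26 = -2
SSE = 4 + 9 + 1 + 25 + 16 + 0 + 9 + 4 = 68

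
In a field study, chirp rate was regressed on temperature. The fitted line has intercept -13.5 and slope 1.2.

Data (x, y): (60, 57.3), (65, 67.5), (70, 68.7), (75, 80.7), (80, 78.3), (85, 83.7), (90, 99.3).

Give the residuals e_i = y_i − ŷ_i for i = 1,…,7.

x=60: ŷ = -13.5 + 1.2·60 = 58.5; e = 57.3 − 58.5 = -1.2
x=65: ŷ = -13.5 + 1.2·65 = 64.5; e = 67.5 − 64.5 = 3
x=70: ŷ = -13.5 + 1.2·70 = 70.5; e = 68.7 − 70.5 = -1.8
x=75: ŷ = -13.5 + 1.2·75 = 76.5; e = 80.7 − 76.5 = 4.2
x=80: ŷ = -13.5 + 1.2·80 = 82.5; e = 78.3 − 82.5 = -4.2
x=85: ŷ = -13.5 + 1.2·85 = 88.5; e = 83.7 − 88.5 = -4.8
x=90: ŷ = -13.5 + 1.2·90 = 94.5; e = 99.3 − 94.5 = 4.8

-1.2, 3, -1.8, 4.2, -4.2, -4.8, 4.8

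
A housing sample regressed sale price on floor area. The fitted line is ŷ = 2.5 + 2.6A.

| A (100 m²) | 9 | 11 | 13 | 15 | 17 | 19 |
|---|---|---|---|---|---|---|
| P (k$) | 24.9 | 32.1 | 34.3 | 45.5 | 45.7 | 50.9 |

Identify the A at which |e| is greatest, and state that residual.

A=9: ŷ = 2.5 + 2.6·9 = 25.9; e = 24.9 − 25.9 = -1
A=11: ŷ = 2.5 + 2.6·11 = 31.1; e = 32.1 − 31.1 = 1
A=13: ŷ = 2.5 + 2.6·13 = 36.3; e = 34.3 − 36.3 = -2
A=15: ŷ = 2.5 + 2.6·15 = 41.5; e = 45.5 − 41.5 = 4
A=17: ŷ = 2.5 + 2.6·17 = 46.7; e = 45.7 − 46.7 = -1
A=19: ŷ = 2.5 + 2.6·19 = 51.9; e = 50.9 − 51.9 = -1
Largest |e| is 4 at A = 15, residual 4.

A = 15, e = 4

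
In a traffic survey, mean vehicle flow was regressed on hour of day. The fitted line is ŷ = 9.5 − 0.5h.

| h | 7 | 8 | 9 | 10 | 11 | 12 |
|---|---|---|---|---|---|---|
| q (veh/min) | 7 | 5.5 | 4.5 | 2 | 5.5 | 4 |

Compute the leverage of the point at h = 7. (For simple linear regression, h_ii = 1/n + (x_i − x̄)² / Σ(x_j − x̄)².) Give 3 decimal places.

h̄ = (7 + 8 + 9 + 10 + 11 + 12)/6 = 9.5
Σ(h − h̄)² = 6.25 + 2.25 + 0.25 + 0.25 + 2.25 + 6.25 = 17.5
h = 1/6 + (-2.5)²/17.5 = 0.166667 + 0.357143 = 0.524

h = 0.524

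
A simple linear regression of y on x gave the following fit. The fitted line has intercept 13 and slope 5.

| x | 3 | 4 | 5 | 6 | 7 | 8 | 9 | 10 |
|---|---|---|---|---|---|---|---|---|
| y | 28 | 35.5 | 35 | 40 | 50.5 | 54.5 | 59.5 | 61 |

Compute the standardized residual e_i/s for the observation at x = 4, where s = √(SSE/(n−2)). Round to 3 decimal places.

x=3: ŷ = 13 + 5·3 = 28; e = 28 − 28 = 0
x=4: ŷ = 13 + 5·4 = 33; e = 35.5 − 33 = 2.5
x=5: ŷ = 13 + 5·5 = 38; e = 35 − 38 = -3
x=6: ŷ = 13 + 5·6 = 43; e = 40 − 43 = -3
x=7: ŷ = 13 + 5·7 = 48; e = 50.5 − 48 = 2.5
x=8: ŷ = 13 + 5·8 = 53; e = 54.5 − 53 = 1.5
x=9: ŷ = 13 + 5·9 = 58; e = 59.5 − 58 = 1.5
x=10: ŷ = 13 + 5·10 = 63; e = 61 − 63 = -2
SSE = 0 + 6.25 + 9 + 9 + 6.25 + 2.25 + 2.25 + 4 = 39
s = √(39/6) = 2.54951
e/s = 2.5 / 2.54951 = 0.981

0.981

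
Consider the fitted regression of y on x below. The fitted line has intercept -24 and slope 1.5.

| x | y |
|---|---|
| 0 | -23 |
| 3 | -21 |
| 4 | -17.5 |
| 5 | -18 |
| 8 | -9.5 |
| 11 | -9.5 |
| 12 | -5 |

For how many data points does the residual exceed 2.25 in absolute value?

1

x=0: ŷ = -24 + 1.5·0 = -24; r = -23 − (-24) = 1
x=3: ŷ = -24 + 1.5·3 = -19.5; r = -21 − (-19.5) = -1.5
x=4: ŷ = -24 + 1.5·4 = -18; r = -17.5 − (-18) = 0.5
x=5: ŷ = -24 + 1.5·5 = -16.5; r = -18 − (-16.5) = -1.5
x=8: ŷ = -24 + 1.5·8 = -12; r = -9.5 − (-12) = 2.5
x=11: ŷ = -24 + 1.5·11 = -7.5; r = -9.5 − (-7.5) = -2
x=12: ŷ = -24 + 1.5·12 = -6; r = -5 − (-6) = 1
|r| > 2.25: x=8 (|r|=2.5) → 1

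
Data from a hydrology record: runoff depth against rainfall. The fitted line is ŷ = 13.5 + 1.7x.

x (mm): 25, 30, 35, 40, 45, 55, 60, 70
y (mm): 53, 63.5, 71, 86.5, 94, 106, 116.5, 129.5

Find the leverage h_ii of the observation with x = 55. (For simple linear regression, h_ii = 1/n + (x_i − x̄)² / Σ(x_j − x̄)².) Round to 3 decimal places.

x̄ = (25 + 30 + 35 + 40 + 45 + 55 + 60 + 70)/8 = 45
Σ(x − x̄)² = 400 + 225 + 100 + 25 + 0 + 100 + 225 + 625 = 1700
h = 1/8 + (10)²/1700 = 0.125 + 0.0588235 = 0.184

h = 0.184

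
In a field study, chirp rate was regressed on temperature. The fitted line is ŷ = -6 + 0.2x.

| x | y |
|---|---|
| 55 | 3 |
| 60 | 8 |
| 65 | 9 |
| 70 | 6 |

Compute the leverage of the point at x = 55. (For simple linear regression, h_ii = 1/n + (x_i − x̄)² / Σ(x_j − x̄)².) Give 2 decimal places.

x̄ = (55 + 60 + 65 + 70)/4 = 62.5
Σ(x − x̄)² = 56.25 + 6.25 + 6.25 + 56.25 = 125
h = 1/4 + (-7.5)²/125 = 0.25 + 0.45 = 0.70

h = 0.70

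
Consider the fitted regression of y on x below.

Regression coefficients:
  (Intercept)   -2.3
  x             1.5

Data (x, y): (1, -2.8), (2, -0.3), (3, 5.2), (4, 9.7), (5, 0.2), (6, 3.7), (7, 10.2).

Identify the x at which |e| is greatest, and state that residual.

x = 4, e = 6

x=1: ŷ = -2.3 + 1.5·1 = -0.8; e = -2.8 − (-0.8) = -2
x=2: ŷ = -2.3 + 1.5·2 = 0.7; e = -0.3 − 0.7 = -1
x=3: ŷ = -2.3 + 1.5·3 = 2.2; e = 5.2 − 2.2 = 3
x=4: ŷ = -2.3 + 1.5·4 = 3.7; e = 9.7 − 3.7 = 6
x=5: ŷ = -2.3 + 1.5·5 = 5.2; e = 0.2 − 5.2 = -5
x=6: ŷ = -2.3 + 1.5·6 = 6.7; e = 3.7 − 6.7 = -3
x=7: ŷ = -2.3 + 1.5·7 = 8.2; e = 10.2 − 8.2 = 2
Largest |e| is 6 at x = 4, residual 6.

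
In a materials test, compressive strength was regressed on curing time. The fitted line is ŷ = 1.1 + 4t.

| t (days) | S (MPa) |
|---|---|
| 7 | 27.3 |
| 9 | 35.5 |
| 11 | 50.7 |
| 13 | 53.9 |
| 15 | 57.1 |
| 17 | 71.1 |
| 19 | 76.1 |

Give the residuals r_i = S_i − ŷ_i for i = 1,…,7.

-1.8, -1.6, 5.6, 0.8, -4, 2, -1

t=7: ŷ = 1.1 + 4·7 = 29.1; r = 27.3 − 29.1 = -1.8
t=9: ŷ = 1.1 + 4·9 = 37.1; r = 35.5 − 37.1 = -1.6
t=11: ŷ = 1.1 + 4·11 = 45.1; r = 50.7 − 45.1 = 5.6
t=13: ŷ = 1.1 + 4·13 = 53.1; r = 53.9 − 53.1 = 0.8
t=15: ŷ = 1.1 + 4·15 = 61.1; r = 57.1 − 61.1 = -4
t=17: ŷ = 1.1 + 4·17 = 69.1; r = 71.1 − 69.1 = 2
t=19: ŷ = 1.1 + 4·19 = 77.1; r = 76.1 − 77.1 = -1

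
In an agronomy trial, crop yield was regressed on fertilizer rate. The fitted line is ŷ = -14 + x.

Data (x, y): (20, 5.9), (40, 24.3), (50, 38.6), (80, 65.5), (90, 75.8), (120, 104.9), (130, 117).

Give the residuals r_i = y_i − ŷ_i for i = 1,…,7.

x=20: ŷ = -14 + 20 = 6; r = 5.9 − 6 = -0.1
x=40: ŷ = -14 + 40 = 26; r = 24.3 − 26 = -1.7
x=50: ŷ = -14 + 50 = 36; r = 38.6 − 36 = 2.6
x=80: ŷ = -14 + 80 = 66; r = 65.5 − 66 = -0.5
x=90: ŷ = -14 + 90 = 76; r = 75.8 − 76 = -0.2
x=120: ŷ = -14 + 120 = 106; r = 104.9 − 106 = -1.1
x=130: ŷ = -14 + 130 = 116; r = 117 − 116 = 1

-0.1, -1.7, 2.6, -0.5, -0.2, -1.1, 1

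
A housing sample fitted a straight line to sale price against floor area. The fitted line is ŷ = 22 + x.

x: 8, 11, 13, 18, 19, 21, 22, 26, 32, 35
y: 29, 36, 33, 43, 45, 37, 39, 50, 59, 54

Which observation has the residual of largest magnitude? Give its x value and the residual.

x=8: ŷ = 22 + 8 = 30; r = 29 − 30 = -1
x=11: ŷ = 22 + 11 = 33; r = 36 − 33 = 3
x=13: ŷ = 22 + 13 = 35; r = 33 − 35 = -2
x=18: ŷ = 22 + 18 = 40; r = 43 − 40 = 3
x=19: ŷ = 22 + 19 = 41; r = 45 − 41 = 4
x=21: ŷ = 22 + 21 = 43; r = 37 − 43 = -6
x=22: ŷ = 22 + 22 = 44; r = 39 − 44 = -5
x=26: ŷ = 22 + 26 = 48; r = 50 − 48 = 2
x=32: ŷ = 22 + 32 = 54; r = 59 − 54 = 5
x=35: ŷ = 22 + 35 = 57; r = 54 − 57 = -3
Largest |r| is 6 at x = 21, residual -6.

x = 21, r = -6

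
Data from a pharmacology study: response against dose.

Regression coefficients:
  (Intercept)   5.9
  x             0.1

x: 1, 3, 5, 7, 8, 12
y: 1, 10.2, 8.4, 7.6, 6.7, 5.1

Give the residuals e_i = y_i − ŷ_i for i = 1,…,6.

-5, 4, 2, 1, 0, -2

x=1: ŷ = 5.9 + 0.1·1 = 6; e = 1 − 6 = -5
x=3: ŷ = 5.9 + 0.1·3 = 6.2; e = 10.2 − 6.2 = 4
x=5: ŷ = 5.9 + 0.1·5 = 6.4; e = 8.4 − 6.4 = 2
x=7: ŷ = 5.9 + 0.1·7 = 6.6; e = 7.6 − 6.6 = 1
x=8: ŷ = 5.9 + 0.1·8 = 6.7; e = 6.7 − 6.7 = 0
x=12: ŷ = 5.9 + 0.1·12 = 7.1; e = 5.1 − 7.1 = -2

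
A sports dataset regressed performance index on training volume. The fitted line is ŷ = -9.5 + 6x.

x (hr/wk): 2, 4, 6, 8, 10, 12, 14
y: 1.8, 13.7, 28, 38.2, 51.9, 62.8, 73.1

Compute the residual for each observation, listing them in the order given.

-0.7, -0.8, 1.5, -0.3, 1.4, 0.3, -1.4

x=2: ŷ = -9.5 + 6·2 = 2.5; r = 1.8 − 2.5 = -0.7
x=4: ŷ = -9.5 + 6·4 = 14.5; r = 13.7 − 14.5 = -0.8
x=6: ŷ = -9.5 + 6·6 = 26.5; r = 28 − 26.5 = 1.5
x=8: ŷ = -9.5 + 6·8 = 38.5; r = 38.2 − 38.5 = -0.3
x=10: ŷ = -9.5 + 6·10 = 50.5; r = 51.9 − 50.5 = 1.4
x=12: ŷ = -9.5 + 6·12 = 62.5; r = 62.8 − 62.5 = 0.3
x=14: ŷ = -9.5 + 6·14 = 74.5; r = 73.1 − 74.5 = -1.4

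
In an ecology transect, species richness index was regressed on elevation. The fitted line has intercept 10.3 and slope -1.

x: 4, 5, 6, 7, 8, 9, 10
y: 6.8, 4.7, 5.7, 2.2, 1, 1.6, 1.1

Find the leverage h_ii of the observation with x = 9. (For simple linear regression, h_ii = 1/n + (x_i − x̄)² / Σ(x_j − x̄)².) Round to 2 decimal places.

x̄ = (4 + 5 + 6 + 7 + 8 + 9 + 10)/7 = 7
Σ(x − x̄)² = 9 + 4 + 1 + 0 + 1 + 4 + 9 = 28
h = 1/7 + (2)²/28 = 0.142857 + 0.142857 = 0.29

h = 0.29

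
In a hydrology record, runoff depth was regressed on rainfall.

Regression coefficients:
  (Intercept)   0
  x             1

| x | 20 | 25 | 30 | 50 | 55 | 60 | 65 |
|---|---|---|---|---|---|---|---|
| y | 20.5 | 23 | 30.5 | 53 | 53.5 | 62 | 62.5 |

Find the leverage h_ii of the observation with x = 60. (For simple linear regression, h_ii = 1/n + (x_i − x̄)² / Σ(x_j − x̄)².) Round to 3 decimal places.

h = 0.279

x̄ = (20 + 25 + 30 + 50 + 55 + 60 + 65)/7 = 43.5714
Σ(x − x̄)² = 555.612 + 344.898 + 184.184 + 41.3265 + 130.612 + 269.898 + 459.184 = 1985.71
h = 1/7 + (16.4286)²/1985.71 = 0.142857 + 0.13592 = 0.279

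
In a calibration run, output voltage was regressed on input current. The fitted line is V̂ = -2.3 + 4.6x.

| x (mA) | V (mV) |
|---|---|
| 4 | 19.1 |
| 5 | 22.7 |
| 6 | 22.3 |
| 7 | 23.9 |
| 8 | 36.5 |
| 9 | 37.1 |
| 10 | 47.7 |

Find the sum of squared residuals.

SSE = 82

x=4: V̂ = -2.3 + 4.6·4 = 16.1; e = 19.1 − 16.1 = 3
x=5: V̂ = -2.3 + 4.6·5 = 20.7; e = 22.7 − 20.7 = 2
x=6: V̂ = -2.3 + 4.6·6 = 25.3; e = 22.3 − 25.3 = -3
x=7: V̂ = -2.3 + 4.6·7 = 29.9; e = 23.9 − 29.9 = -6
x=8: V̂ = -2.3 + 4.6·8 = 34.5; e = 36.5 − 34.5 = 2
x=9: V̂ = -2.3 + 4.6·9 = 39.1; e = 37.1 − 39.1 = -2
x=10: V̂ = -2.3 + 4.6·10 = 43.7; e = 47.7 − 43.7 = 4
SSE = 9 + 4 + 9 + 36 + 4 + 4 + 16 = 82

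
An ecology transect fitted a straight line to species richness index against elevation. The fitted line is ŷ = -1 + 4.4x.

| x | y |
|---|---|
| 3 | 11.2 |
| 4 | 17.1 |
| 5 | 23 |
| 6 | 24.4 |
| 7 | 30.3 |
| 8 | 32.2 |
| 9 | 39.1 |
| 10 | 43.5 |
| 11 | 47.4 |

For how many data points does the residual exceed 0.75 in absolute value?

x=3: ŷ = -1 + 4.4·3 = 12.2; r = 11.2 − 12.2 = -1
x=4: ŷ = -1 + 4.4·4 = 16.6; r = 17.1 − 16.6 = 0.5
x=5: ŷ = -1 + 4.4·5 = 21; r = 23 − 21 = 2
x=6: ŷ = -1 + 4.4·6 = 25.4; r = 24.4 − 25.4 = -1
x=7: ŷ = -1 + 4.4·7 = 29.8; r = 30.3 − 29.8 = 0.5
x=8: ŷ = -1 + 4.4·8 = 34.2; r = 32.2 − 34.2 = -2
x=9: ŷ = -1 + 4.4·9 = 38.6; r = 39.1 − 38.6 = 0.5
x=10: ŷ = -1 + 4.4·10 = 43; r = 43.5 − 43 = 0.5
x=11: ŷ = -1 + 4.4·11 = 47.4; r = 47.4 − 47.4 = 0
|r| > 0.75: x=3 (|r|=1), x=5 (|r|=2), x=6 (|r|=1), x=8 (|r|=2) → 4

4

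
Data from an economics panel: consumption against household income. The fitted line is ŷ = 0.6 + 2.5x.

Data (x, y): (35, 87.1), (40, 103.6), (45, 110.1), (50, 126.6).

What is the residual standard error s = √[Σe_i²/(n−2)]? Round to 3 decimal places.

s = 3.162

x=35: ŷ = 0.6 + 2.5·35 = 88.1; e = 87.1 − 88.1 = -1
x=40: ŷ = 0.6 + 2.5·40 = 100.6; e = 103.6 − 100.6 = 3
x=45: ŷ = 0.6 + 2.5·45 = 113.1; e = 110.1 − 113.1 = -3
x=50: ŷ = 0.6 + 2.5·50 = 125.6; e = 126.6 − 125.6 = 1
SSE = 1 + 9 + 9 + 1 = 20
s = √(20/2) = √10 ≈ 3.162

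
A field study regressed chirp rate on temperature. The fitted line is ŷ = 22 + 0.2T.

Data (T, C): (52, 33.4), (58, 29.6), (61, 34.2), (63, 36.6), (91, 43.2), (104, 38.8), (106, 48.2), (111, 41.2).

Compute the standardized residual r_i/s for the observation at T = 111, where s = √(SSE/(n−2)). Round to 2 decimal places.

-0.82

T=52: ŷ = 22 + 0.2·52 = 32.4; r = 33.4 − 32.4 = 1
T=58: ŷ = 22 + 0.2·58 = 33.6; r = 29.6 − 33.6 = -4
T=61: ŷ = 22 + 0.2·61 = 34.2; r = 34.2 − 34.2 = 0
T=63: ŷ = 22 + 0.2·63 = 34.6; r = 36.6 − 34.6 = 2
T=91: ŷ = 22 + 0.2·91 = 40.2; r = 43.2 − 40.2 = 3
T=104: ŷ = 22 + 0.2·104 = 42.8; r = 38.8 − 42.8 = -4
T=106: ŷ = 22 + 0.2·106 = 43.2; r = 48.2 − 43.2 = 5
T=111: ŷ = 22 + 0.2·111 = 44.2; r = 41.2 − 44.2 = -3
SSE = 1 + 16 + 0 + 4 + 9 + 16 + 25 + 9 = 80
s = √(80/6) = 3.65148
r/s = -3 / 3.65148 = -0.82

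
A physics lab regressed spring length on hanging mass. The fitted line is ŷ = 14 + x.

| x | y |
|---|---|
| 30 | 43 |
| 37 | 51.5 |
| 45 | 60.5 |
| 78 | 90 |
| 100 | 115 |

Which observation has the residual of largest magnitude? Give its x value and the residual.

x = 78, r = -2

x=30: ŷ = 14 + 30 = 44; r = 43 − 44 = -1
x=37: ŷ = 14 + 37 = 51; r = 51.5 − 51 = 0.5
x=45: ŷ = 14 + 45 = 59; r = 60.5 − 59 = 1.5
x=78: ŷ = 14 + 78 = 92; r = 90 − 92 = -2
x=100: ŷ = 14 + 100 = 114; r = 115 − 114 = 1
Largest |r| is 2 at x = 78, residual -2.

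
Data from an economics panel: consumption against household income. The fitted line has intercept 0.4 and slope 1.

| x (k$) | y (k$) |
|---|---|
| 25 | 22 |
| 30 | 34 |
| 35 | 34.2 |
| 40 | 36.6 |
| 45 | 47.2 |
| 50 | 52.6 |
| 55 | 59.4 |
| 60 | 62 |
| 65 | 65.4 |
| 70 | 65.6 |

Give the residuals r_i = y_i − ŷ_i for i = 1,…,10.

x=25: ŷ = 0.4 + 25 = 25.4; r = 22 − 25.4 = -3.4
x=30: ŷ = 0.4 + 30 = 30.4; r = 34 − 30.4 = 3.6
x=35: ŷ = 0.4 + 35 = 35.4; r = 34.2 − 35.4 = -1.2
x=40: ŷ = 0.4 + 40 = 40.4; r = 36.6 − 40.4 = -3.8
x=45: ŷ = 0.4 + 45 = 45.4; r = 47.2 − 45.4 = 1.8
x=50: ŷ = 0.4 + 50 = 50.4; r = 52.6 − 50.4 = 2.2
x=55: ŷ = 0.4 + 55 = 55.4; r = 59.4 − 55.4 = 4
x=60: ŷ = 0.4 + 60 = 60.4; r = 62 − 60.4 = 1.6
x=65: ŷ = 0.4 + 65 = 65.4; r = 65.4 − 65.4 = 0
x=70: ŷ = 0.4 + 70 = 70.4; r = 65.6 − 70.4 = -4.8

-3.4, 3.6, -1.2, -3.8, 1.8, 2.2, 4, 1.6, 0, -4.8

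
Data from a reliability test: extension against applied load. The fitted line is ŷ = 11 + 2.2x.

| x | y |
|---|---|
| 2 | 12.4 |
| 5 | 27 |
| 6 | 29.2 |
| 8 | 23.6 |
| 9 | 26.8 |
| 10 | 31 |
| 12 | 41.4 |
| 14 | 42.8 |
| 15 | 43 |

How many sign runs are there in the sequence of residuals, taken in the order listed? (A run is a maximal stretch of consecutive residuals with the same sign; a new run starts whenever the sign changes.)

5 runs

x=2: ŷ = 11 + 2.2·2 = 15.4; r = 12.4 − 15.4 = -3
x=5: ŷ = 11 + 2.2·5 = 22; r = 27 − 22 = 5
x=6: ŷ = 11 + 2.2·6 = 24.2; r = 29.2 − 24.2 = 5
x=8: ŷ = 11 + 2.2·8 = 28.6; r = 23.6 − 28.6 = -5
x=9: ŷ = 11 + 2.2·9 = 30.8; r = 26.8 − 30.8 = -4
x=10: ŷ = 11 + 2.2·10 = 33; r = 31 − 33 = -2
x=12: ŷ = 11 + 2.2·12 = 37.4; r = 41.4 − 37.4 = 4
x=14: ŷ = 11 + 2.2·14 = 41.8; r = 42.8 − 41.8 = 1
x=15: ŷ = 11 + 2.2·15 = 44; r = 43 − 44 = -1
Signs: − + + − − − + + −
Runs: −×1, +×2, −×3, +×2, −×1 → 5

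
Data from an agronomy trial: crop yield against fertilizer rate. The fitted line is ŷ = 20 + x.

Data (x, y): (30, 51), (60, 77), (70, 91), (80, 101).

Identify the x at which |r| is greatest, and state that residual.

x = 60, r = -3

x=30: ŷ = 20 + 30 = 50; r = 51 − 50 = 1
x=60: ŷ = 20 + 60 = 80; r = 77 − 80 = -3
x=70: ŷ = 20 + 70 = 90; r = 91 − 90 = 1
x=80: ŷ = 20 + 80 = 100; r = 101 − 100 = 1
Largest |r| is 3 at x = 60, residual -3.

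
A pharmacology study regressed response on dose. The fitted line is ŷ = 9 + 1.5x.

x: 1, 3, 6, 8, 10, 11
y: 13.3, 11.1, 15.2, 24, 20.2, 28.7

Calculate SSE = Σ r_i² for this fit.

SSE = 55.12

x=1: ŷ = 9 + 1.5·1 = 10.5; r = 13.3 − 10.5 = 2.8
x=3: ŷ = 9 + 1.5·3 = 13.5; r = 11.1 − 13.5 = -2.4
x=6: ŷ = 9 + 1.5·6 = 18; r = 15.2 − 18 = -2.8
x=8: ŷ = 9 + 1.5·8 = 21; r = 24 − 21 = 3
x=10: ŷ = 9 + 1.5·10 = 24; r = 20.2 − 24 = -3.8
x=11: ŷ = 9 + 1.5·11 = 25.5; r = 28.7 − 25.5 = 3.2
SSE = 7.84 + 5.76 + 7.84 + 9 + 14.44 + 10.24 = 55.12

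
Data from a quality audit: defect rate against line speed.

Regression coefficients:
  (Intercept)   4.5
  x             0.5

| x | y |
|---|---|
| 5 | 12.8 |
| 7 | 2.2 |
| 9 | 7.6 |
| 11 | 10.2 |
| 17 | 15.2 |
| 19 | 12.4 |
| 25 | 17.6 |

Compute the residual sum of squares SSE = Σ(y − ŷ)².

SSE = 77.04

x=5: ŷ = 4.5 + 0.5·5 = 7; e = 12.8 − 7 = 5.8
x=7: ŷ = 4.5 + 0.5·7 = 8; e = 2.2 − 8 = -5.8
x=9: ŷ = 4.5 + 0.5·9 = 9; e = 7.6 − 9 = -1.4
x=11: ŷ = 4.5 + 0.5·11 = 10; e = 10.2 − 10 = 0.2
x=17: ŷ = 4.5 + 0.5·17 = 13; e = 15.2 − 13 = 2.2
x=19: ŷ = 4.5 + 0.5·19 = 14; e = 12.4 − 14 = -1.6
x=25: ŷ = 4.5 + 0.5·25 = 17; e = 17.6 − 17 = 0.6
SSE = 33.64 + 33.64 + 1.96 + 0.04 + 4.84 + 2.56 + 0.36 = 77.04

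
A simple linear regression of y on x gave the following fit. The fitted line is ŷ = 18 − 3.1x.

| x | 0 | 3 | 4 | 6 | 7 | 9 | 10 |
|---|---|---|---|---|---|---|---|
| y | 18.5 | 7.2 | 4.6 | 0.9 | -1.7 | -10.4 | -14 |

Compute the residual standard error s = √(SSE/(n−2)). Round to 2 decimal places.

x=0: ŷ = 18 − 3.1·0 = 18; r = 18.5 − 18 = 0.5
x=3: ŷ = 18 − 3.1·3 = 8.7; r = 7.2 − 8.7 = -1.5
x=4: ŷ = 18 − 3.1·4 = 5.6; r = 4.6 − 5.6 = -1
x=6: ŷ = 18 − 3.1·6 = -0.6; r = 0.9 − (-0.6) = 1.5
x=7: ŷ = 18 − 3.1·7 = -3.7; r = -1.7 − (-3.7) = 2
x=9: ŷ = 18 − 3.1·9 = -9.9; r = -10.4 − (-9.9) = -0.5
x=10: ŷ = 18 − 3.1·10 = -13; r = -14 − (-13) = -1
SSE = 0.25 + 2.25 + 1 + 2.25 + 4 + 0.25 + 1 = 11
s = √(11/5) = √2.2 ≈ 1.48

s = 1.48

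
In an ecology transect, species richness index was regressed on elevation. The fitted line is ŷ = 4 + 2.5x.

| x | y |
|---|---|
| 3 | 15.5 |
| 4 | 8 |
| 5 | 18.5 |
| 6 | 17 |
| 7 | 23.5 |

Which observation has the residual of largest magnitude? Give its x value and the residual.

x = 4, e = -6

x=3: ŷ = 4 + 2.5·3 = 11.5; e = 15.5 − 11.5 = 4
x=4: ŷ = 4 + 2.5·4 = 14; e = 8 − 14 = -6
x=5: ŷ = 4 + 2.5·5 = 16.5; e = 18.5 − 16.5 = 2
x=6: ŷ = 4 + 2.5·6 = 19; e = 17 − 19 = -2
x=7: ŷ = 4 + 2.5·7 = 21.5; e = 23.5 − 21.5 = 2
Largest |e| is 6 at x = 4, residual -6.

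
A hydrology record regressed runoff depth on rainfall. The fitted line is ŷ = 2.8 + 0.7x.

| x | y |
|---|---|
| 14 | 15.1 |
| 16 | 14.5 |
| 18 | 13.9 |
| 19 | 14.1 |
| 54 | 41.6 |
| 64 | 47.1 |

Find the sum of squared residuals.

SSE = 14

x=14: ŷ = 2.8 + 0.7·14 = 12.6; r = 15.1 − 12.6 = 2.5
x=16: ŷ = 2.8 + 0.7·16 = 14; r = 14.5 − 14 = 0.5
x=18: ŷ = 2.8 + 0.7·18 = 15.4; r = 13.9 − 15.4 = -1.5
x=19: ŷ = 2.8 + 0.7·19 = 16.1; r = 14.1 − 16.1 = -2
x=54: ŷ = 2.8 + 0.7·54 = 40.6; r = 41.6 − 40.6 = 1
x=64: ŷ = 2.8 + 0.7·64 = 47.6; r = 47.1 − 47.6 = -0.5
SSE = 6.25 + 0.25 + 2.25 + 4 + 1 + 0.25 = 14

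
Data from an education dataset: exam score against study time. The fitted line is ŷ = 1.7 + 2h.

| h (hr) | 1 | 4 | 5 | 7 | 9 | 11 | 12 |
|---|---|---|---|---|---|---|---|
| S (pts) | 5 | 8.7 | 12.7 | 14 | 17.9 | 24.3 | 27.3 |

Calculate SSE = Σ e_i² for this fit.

SSE = 12.74

h=1: ŷ = 1.7 + 2·1 = 3.7; e = 5 − 3.7 = 1.3
h=4: ŷ = 1.7 + 2·4 = 9.7; e = 8.7 − 9.7 = -1
h=5: ŷ = 1.7 + 2·5 = 11.7; e = 12.7 − 11.7 = 1
h=7: ŷ = 1.7 + 2·7 = 15.7; e = 14 − 15.7 = -1.7
h=9: ŷ = 1.7 + 2·9 = 19.7; e = 17.9 − 19.7 = -1.8
h=11: ŷ = 1.7 + 2·11 = 23.7; e = 24.3 − 23.7 = 0.6
h=12: ŷ = 1.7 + 2·12 = 25.7; e = 27.3 − 25.7 = 1.6
SSE = 1.69 + 1 + 1 + 2.89 + 3.24 + 0.36 + 2.56 = 12.74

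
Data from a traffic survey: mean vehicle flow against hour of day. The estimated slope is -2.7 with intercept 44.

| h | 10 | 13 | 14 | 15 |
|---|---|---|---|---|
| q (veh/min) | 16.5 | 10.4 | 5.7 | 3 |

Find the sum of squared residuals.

h=10: ŷ = 44 − 2.7·10 = 17; r = 16.5 − 17 = -0.5
h=13: ŷ = 44 − 2.7·13 = 8.9; r = 10.4 − 8.9 = 1.5
h=14: ŷ = 44 − 2.7·14 = 6.2; r = 5.7 − 6.2 = -0.5
h=15: ŷ = 44 − 2.7·15 = 3.5; r = 3 − 3.5 = -0.5
SSE = 0.25 + 2.25 + 0.25 + 0.25 = 3

SSE = 3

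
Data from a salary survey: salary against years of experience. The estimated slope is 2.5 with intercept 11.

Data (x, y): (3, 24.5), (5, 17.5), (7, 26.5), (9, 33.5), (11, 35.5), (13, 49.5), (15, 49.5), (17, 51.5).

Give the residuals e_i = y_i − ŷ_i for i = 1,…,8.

6, -6, -2, 0, -3, 6, 1, -2

x=3: ŷ = 11 + 2.5·3 = 18.5; e = 24.5 − 18.5 = 6
x=5: ŷ = 11 + 2.5·5 = 23.5; e = 17.5 − 23.5 = -6
x=7: ŷ = 11 + 2.5·7 = 28.5; e = 26.5 − 28.5 = -2
x=9: ŷ = 11 + 2.5·9 = 33.5; e = 33.5 − 33.5 = 0
x=11: ŷ = 11 + 2.5·11 = 38.5; e = 35.5 − 38.5 = -3
x=13: ŷ = 11 + 2.5·13 = 43.5; e = 49.5 − 43.5 = 6
x=15: ŷ = 11 + 2.5·15 = 48.5; e = 49.5 − 48.5 = 1
x=17: ŷ = 11 + 2.5·17 = 53.5; e = 51.5 − 53.5 = -2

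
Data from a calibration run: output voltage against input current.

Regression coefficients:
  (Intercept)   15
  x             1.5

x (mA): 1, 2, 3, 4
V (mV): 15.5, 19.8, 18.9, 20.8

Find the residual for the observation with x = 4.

V̂ = 15 + 1.5·4 = 21
r = 20.8 − 21 = -0.2

r = -0.2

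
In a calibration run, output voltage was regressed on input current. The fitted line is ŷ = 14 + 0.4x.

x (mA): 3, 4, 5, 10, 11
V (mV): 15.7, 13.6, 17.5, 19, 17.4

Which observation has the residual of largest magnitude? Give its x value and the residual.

x = 4, e = -2

x=3: ŷ = 14 + 0.4·3 = 15.2; e = 15.7 − 15.2 = 0.5
x=4: ŷ = 14 + 0.4·4 = 15.6; e = 13.6 − 15.6 = -2
x=5: ŷ = 14 + 0.4·5 = 16; e = 17.5 − 16 = 1.5
x=10: ŷ = 14 + 0.4·10 = 18; e = 19 − 18 = 1
x=11: ŷ = 14 + 0.4·11 = 18.4; e = 17.4 − 18.4 = -1
Largest |e| is 2 at x = 4, residual -2.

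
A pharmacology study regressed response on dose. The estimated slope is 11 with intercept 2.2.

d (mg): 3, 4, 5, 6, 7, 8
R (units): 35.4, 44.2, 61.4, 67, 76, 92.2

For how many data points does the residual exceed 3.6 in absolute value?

d=3: ŷ = 2.2 + 11·3 = 35.2; e = 35.4 − 35.2 = 0.2
d=4: ŷ = 2.2 + 11·4 = 46.2; e = 44.2 − 46.2 = -2
d=5: ŷ = 2.2 + 11·5 = 57.2; e = 61.4 − 57.2 = 4.2
d=6: ŷ = 2.2 + 11·6 = 68.2; e = 67 − 68.2 = -1.2
d=7: ŷ = 2.2 + 11·7 = 79.2; e = 76 − 79.2 = -3.2
d=8: ŷ = 2.2 + 11·8 = 90.2; e = 92.2 − 90.2 = 2
|e| > 3.6: d=5 (|e|=4.2) → 1

1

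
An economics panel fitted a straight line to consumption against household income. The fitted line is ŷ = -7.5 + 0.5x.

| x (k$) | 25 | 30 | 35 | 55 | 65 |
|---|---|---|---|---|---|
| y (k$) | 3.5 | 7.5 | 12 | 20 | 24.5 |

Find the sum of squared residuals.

x=25: ŷ = -7.5 + 0.5·25 = 5; r = 3.5 − 5 = -1.5
x=30: ŷ = -7.5 + 0.5·30 = 7.5; r = 7.5 − 7.5 = 0
x=35: ŷ = -7.5 + 0.5·35 = 10; r = 12 − 10 = 2
x=55: ŷ = -7.5 + 0.5·55 = 20; r = 20 − 20 = 0
x=65: ŷ = -7.5 + 0.5·65 = 25; r = 24.5 − 25 = -0.5
SSE = 2.25 + 0 + 4 + 0 + 0.25 = 6.5

SSE = 6.5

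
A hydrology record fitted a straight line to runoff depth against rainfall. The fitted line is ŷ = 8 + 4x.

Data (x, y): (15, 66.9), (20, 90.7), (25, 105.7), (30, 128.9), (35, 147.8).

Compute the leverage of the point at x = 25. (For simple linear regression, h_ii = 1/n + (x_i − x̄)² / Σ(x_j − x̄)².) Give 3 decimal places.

x̄ = (15 + 20 + 25 + 30 + 35)/5 = 25
Σ(x − x̄)² = 100 + 25 + 0 + 25 + 100 = 250
h = 1/5 + (0)²/250 = 0.2 + 0 = 0.200

h = 0.200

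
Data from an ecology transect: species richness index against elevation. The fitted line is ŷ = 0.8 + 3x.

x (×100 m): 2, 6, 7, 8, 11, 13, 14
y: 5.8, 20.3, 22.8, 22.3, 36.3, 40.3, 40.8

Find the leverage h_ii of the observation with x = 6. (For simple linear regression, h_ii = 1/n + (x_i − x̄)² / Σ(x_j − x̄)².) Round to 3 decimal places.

h = 0.211

x̄ = (2 + 6 + 7 + 8 + 11 + 13 + 14)/7 = 8.71429
Σ(x − x̄)² = 45.0816 + 7.36735 + 2.93878 + 0.510204 + 5.22449 + 18.3673 + 27.9388 = 107.429
h = 1/7 + (-2.71429)²/107.429 = 0.142857 + 0.068579 = 0.211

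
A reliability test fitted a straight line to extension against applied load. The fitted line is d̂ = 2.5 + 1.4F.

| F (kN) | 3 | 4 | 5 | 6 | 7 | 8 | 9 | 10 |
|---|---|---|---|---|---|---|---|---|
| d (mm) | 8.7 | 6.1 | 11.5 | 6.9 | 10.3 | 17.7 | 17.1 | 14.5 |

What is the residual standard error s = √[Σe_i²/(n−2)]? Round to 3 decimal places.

s = 3.055

F=3: d̂ = 2.5 + 1.4·3 = 6.7; e = 8.7 − 6.7 = 2
F=4: d̂ = 2.5 + 1.4·4 = 8.1; e = 6.1 − 8.1 = -2
F=5: d̂ = 2.5 + 1.4·5 = 9.5; e = 11.5 − 9.5 = 2
F=6: d̂ = 2.5 + 1.4·6 = 10.9; e = 6.9 − 10.9 = -4
F=7: d̂ = 2.5 + 1.4·7 = 12.3; e = 10.3 − 12.3 = -2
F=8: d̂ = 2.5 + 1.4·8 = 13.7; e = 17.7 − 13.7 = 4
F=9: d̂ = 2.5 + 1.4·9 = 15.1; e = 17.1 − 15.1 = 2
F=10: d̂ = 2.5 + 1.4·10 = 16.5; e = 14.5 − 16.5 = -2
SSE = 4 + 4 + 4 + 16 + 4 + 16 + 4 + 4 = 56
s = √(56/6) = √9.33333 ≈ 3.055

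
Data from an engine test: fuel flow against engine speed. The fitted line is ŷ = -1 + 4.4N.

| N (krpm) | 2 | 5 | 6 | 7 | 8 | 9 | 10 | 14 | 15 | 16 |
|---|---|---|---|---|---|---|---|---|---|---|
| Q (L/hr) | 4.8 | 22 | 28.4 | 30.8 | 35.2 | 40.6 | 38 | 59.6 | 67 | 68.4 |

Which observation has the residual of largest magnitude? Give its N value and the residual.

N=2: ŷ = -1 + 4.4·2 = 7.8; e = 4.8 − 7.8 = -3
N=5: ŷ = -1 + 4.4·5 = 21; e = 22 − 21 = 1
N=6: ŷ = -1 + 4.4·6 = 25.4; e = 28.4 − 25.4 = 3
N=7: ŷ = -1 + 4.4·7 = 29.8; e = 30.8 − 29.8 = 1
N=8: ŷ = -1 + 4.4·8 = 34.2; e = 35.2 − 34.2 = 1
N=9: ŷ = -1 + 4.4·9 = 38.6; e = 40.6 − 38.6 = 2
N=10: ŷ = -1 + 4.4·10 = 43; e = 38 − 43 = -5
N=14: ŷ = -1 + 4.4·14 = 60.6; e = 59.6 − 60.6 = -1
N=15: ŷ = -1 + 4.4·15 = 65; e = 67 − 65 = 2
N=16: ŷ = -1 + 4.4·16 = 69.4; e = 68.4 − 69.4 = -1
Largest |e| is 5 at N = 10, residual -5.

N = 10, e = -5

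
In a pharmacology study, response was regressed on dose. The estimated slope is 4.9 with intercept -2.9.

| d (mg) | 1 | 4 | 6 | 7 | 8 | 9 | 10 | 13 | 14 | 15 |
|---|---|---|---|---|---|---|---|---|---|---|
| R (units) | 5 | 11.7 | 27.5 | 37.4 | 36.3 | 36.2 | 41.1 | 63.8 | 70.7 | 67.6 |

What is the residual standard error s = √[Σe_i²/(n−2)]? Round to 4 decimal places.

s = 4.5277

d=1: R̂ = -2.9 + 4.9·1 = 2; e = 5 − 2 = 3
d=4: R̂ = -2.9 + 4.9·4 = 16.7; e = 11.7 − 16.7 = -5
d=6: R̂ = -2.9 + 4.9·6 = 26.5; e = 27.5 − 26.5 = 1
d=7: R̂ = -2.9 + 4.9·7 = 31.4; e = 37.4 − 31.4 = 6
d=8: R̂ = -2.9 + 4.9·8 = 36.3; e = 36.3 − 36.3 = 0
d=9: R̂ = -2.9 + 4.9·9 = 41.2; e = 36.2 − 41.2 = -5
d=10: R̂ = -2.9 + 4.9·10 = 46.1; e = 41.1 − 46.1 = -5
d=13: R̂ = -2.9 + 4.9·13 = 60.8; e = 63.8 − 60.8 = 3
d=14: R̂ = -2.9 + 4.9·14 = 65.7; e = 70.7 − 65.7 = 5
d=15: R̂ = -2.9 + 4.9·15 = 70.6; e = 67.6 − 70.6 = -3
SSE = 9 + 25 + 1 + 36 + 0 + 25 + 25 + 9 + 25 + 9 = 164
s = √(164/8) = √20.5 ≈ 4.5277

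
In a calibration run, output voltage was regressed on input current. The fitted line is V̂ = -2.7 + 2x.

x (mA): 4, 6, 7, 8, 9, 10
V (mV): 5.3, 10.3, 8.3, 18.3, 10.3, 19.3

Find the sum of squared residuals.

SSE = 64

x=4: V̂ = -2.7 + 2·4 = 5.3; r = 5.3 − 5.3 = 0
x=6: V̂ = -2.7 + 2·6 = 9.3; r = 10.3 − 9.3 = 1
x=7: V̂ = -2.7 + 2·7 = 11.3; r = 8.3 − 11.3 = -3
x=8: V̂ = -2.7 + 2·8 = 13.3; r = 18.3 − 13.3 = 5
x=9: V̂ = -2.7 + 2·9 = 15.3; r = 10.3 − 15.3 = -5
x=10: V̂ = -2.7 + 2·10 = 17.3; r = 19.3 − 17.3 = 2
SSE = 0 + 1 + 9 + 25 + 25 + 4 = 64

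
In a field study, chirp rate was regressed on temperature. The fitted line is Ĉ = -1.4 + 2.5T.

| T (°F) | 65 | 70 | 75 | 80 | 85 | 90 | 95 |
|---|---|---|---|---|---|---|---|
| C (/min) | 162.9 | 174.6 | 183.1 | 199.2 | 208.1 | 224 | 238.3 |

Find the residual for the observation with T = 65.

r = 1.8

Ĉ = -1.4 + 2.5·65 = 161.1
r = 162.9 − 161.1 = 1.8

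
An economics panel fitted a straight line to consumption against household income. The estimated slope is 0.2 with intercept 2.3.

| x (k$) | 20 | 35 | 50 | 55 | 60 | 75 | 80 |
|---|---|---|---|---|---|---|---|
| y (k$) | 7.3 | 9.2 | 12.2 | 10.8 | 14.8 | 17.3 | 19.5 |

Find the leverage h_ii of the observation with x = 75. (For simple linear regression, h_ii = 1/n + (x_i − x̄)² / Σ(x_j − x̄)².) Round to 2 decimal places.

x̄ = (20 + 35 + 50 + 55 + 60 + 75 + 80)/7 = 53.5714
Σ(x − x̄)² = 1127.04 + 344.898 + 12.7551 + 2.04082 + 41.3265 + 459.184 + 698.469 = 2685.71
h = 1/7 + (21.4286)²/2685.71 = 0.142857 + 0.170973 = 0.31

h = 0.31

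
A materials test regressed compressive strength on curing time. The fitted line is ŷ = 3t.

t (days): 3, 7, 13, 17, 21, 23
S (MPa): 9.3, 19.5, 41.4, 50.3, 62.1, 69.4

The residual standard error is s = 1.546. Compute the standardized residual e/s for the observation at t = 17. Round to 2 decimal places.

ŷ = 3·17 = 51
e = 50.3 − 51 = -0.7
e/s = -0.7 / 1.546 = -0.45

-0.45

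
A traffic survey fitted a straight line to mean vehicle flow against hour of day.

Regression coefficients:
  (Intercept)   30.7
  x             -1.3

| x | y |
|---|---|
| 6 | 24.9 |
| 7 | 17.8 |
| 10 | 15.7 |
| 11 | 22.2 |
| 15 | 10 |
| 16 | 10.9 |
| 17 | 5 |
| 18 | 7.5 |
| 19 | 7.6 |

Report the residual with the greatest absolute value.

x=6: ŷ = 30.7 − 1.3·6 = 22.9; e = 24.9 − 22.9 = 2
x=7: ŷ = 30.7 − 1.3·7 = 21.6; e = 17.8 − 21.6 = -3.8
x=10: ŷ = 30.7 − 1.3·10 = 17.7; e = 15.7 − 17.7 = -2
x=11: ŷ = 30.7 − 1.3·11 = 16.4; e = 22.2 − 16.4 = 5.8
x=15: ŷ = 30.7 − 1.3·15 = 11.2; e = 10 − 11.2 = -1.2
x=16: ŷ = 30.7 − 1.3·16 = 9.9; e = 10.9 − 9.9 = 1
x=17: ŷ = 30.7 − 1.3·17 = 8.6; e = 5 − 8.6 = -3.6
x=18: ŷ = 30.7 − 1.3·18 = 7.3; e = 7.5 − 7.3 = 0.2
x=19: ŷ = 30.7 − 1.3·19 = 6; e = 7.6 − 6 = 1.6
Largest |e| is 5.8 at x = 11, residual 5.8.

e = 5.8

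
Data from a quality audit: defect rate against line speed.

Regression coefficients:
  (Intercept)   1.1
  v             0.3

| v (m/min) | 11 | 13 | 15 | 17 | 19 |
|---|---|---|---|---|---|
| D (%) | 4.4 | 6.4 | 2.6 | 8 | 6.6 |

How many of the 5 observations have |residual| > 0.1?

4

v=11: ŷ = 1.1 + 0.3·11 = 4.4; e = 4.4 − 4.4 = 0
v=13: ŷ = 1.1 + 0.3·13 = 5; e = 6.4 − 5 = 1.4
v=15: ŷ = 1.1 + 0.3·15 = 5.6; e = 2.6 − 5.6 = -3
v=17: ŷ = 1.1 + 0.3·17 = 6.2; e = 8 − 6.2 = 1.8
v=19: ŷ = 1.1 + 0.3·19 = 6.8; e = 6.6 − 6.8 = -0.2
|e| > 0.1: v=13 (|e|=1.4), v=15 (|e|=3), v=17 (|e|=1.8), v=19 (|e|=0.2) → 4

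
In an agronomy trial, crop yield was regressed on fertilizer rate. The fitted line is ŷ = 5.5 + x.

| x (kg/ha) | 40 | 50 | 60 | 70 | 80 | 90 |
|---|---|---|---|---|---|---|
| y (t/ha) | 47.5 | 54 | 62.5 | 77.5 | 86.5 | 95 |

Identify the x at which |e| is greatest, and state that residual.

x = 60, e = -3

x=40: ŷ = 5.5 + 40 = 45.5; e = 47.5 − 45.5 = 2
x=50: ŷ = 5.5 + 50 = 55.5; e = 54 − 55.5 = -1.5
x=60: ŷ = 5.5 + 60 = 65.5; e = 62.5 − 65.5 = -3
x=70: ŷ = 5.5 + 70 = 75.5; e = 77.5 − 75.5 = 2
x=80: ŷ = 5.5 + 80 = 85.5; e = 86.5 − 85.5 = 1
x=90: ŷ = 5.5 + 90 = 95.5; e = 95 − 95.5 = -0.5
Largest |e| is 3 at x = 60, residual -3.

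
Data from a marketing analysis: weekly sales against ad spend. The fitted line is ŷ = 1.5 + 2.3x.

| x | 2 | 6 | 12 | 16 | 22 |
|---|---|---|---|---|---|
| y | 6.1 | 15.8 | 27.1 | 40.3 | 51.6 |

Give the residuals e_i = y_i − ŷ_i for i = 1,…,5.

0, 0.5, -2, 2, -0.5

x=2: ŷ = 1.5 + 2.3·2 = 6.1; e = 6.1 − 6.1 = 0
x=6: ŷ = 1.5 + 2.3·6 = 15.3; e = 15.8 − 15.3 = 0.5
x=12: ŷ = 1.5 + 2.3·12 = 29.1; e = 27.1 − 29.1 = -2
x=16: ŷ = 1.5 + 2.3·16 = 38.3; e = 40.3 − 38.3 = 2
x=22: ŷ = 1.5 + 2.3·22 = 52.1; e = 51.6 − 52.1 = -0.5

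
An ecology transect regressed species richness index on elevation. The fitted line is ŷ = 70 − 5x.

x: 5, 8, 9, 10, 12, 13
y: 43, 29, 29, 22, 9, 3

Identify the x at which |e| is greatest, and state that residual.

x=5: ŷ = 70 − 5·5 = 45; e = 43 − 45 = -2
x=8: ŷ = 70 − 5·8 = 30; e = 29 − 30 = -1
x=9: ŷ = 70 − 5·9 = 25; e = 29 − 25 = 4
x=10: ŷ = 70 − 5·10 = 20; e = 22 − 20 = 2
x=12: ŷ = 70 − 5·12 = 10; e = 9 − 10 = -1
x=13: ŷ = 70 − 5·13 = 5; e = 3 − 5 = -2
Largest |e| is 4 at x = 9, residual 4.

x = 9, e = 4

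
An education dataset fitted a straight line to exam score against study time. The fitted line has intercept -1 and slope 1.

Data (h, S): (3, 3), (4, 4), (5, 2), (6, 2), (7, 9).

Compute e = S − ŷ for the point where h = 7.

e = 3

ŷ = -1 + 7 = 6
e = 9 − 6 = 3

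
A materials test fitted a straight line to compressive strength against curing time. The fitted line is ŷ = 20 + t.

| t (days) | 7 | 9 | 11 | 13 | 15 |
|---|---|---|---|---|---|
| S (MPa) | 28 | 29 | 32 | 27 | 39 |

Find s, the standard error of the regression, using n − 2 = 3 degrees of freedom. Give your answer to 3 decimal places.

s = 4.243

t=7: ŷ = 20 + 7 = 27; r = 28 − 27 = 1
t=9: ŷ = 20 + 9 = 29; r = 29 − 29 = 0
t=11: ŷ = 20 + 11 = 31; r = 32 − 31 = 1
t=13: ŷ = 20 + 13 = 33; r = 27 − 33 = -6
t=15: ŷ = 20 + 15 = 35; r = 39 − 35 = 4
SSE = 1 + 0 + 1 + 36 + 16 = 54
s = √(54/3) = √18 ≈ 4.243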